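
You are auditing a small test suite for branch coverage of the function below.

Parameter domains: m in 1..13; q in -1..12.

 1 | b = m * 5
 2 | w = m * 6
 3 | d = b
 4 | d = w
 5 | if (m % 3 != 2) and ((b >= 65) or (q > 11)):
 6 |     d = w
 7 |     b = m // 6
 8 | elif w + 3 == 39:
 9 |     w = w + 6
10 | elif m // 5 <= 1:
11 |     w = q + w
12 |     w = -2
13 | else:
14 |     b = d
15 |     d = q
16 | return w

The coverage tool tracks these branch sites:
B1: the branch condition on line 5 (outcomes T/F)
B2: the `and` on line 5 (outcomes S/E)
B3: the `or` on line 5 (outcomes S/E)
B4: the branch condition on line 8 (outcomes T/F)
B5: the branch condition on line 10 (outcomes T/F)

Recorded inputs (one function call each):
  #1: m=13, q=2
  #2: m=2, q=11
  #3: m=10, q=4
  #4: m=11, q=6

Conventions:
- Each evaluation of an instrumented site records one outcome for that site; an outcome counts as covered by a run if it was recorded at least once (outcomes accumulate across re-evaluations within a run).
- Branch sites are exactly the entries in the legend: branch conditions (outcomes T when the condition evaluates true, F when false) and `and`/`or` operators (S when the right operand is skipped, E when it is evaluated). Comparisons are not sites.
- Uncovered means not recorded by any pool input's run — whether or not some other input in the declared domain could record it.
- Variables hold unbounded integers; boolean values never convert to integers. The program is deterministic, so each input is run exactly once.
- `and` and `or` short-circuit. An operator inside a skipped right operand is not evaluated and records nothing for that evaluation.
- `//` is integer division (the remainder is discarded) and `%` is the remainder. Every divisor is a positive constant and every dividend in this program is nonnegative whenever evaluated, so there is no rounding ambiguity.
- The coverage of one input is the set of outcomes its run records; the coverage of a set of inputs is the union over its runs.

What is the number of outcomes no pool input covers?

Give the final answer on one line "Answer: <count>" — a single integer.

run #1 (m=13, q=2) records B1=T, B2=E, B3=S
run #2 (m=2, q=11) records B1=F, B2=S, B4=F, B5=T
run #3 (m=10, q=4) records B1=F, B2=E, B3=E, B4=F, B5=F
run #4 (m=11, q=6) records B1=F, B2=S, B4=F, B5=F
union over the pool: B1=T, B1=F, B2=S, B2=E, B3=S, B3=E, B4=F, B5=T, B5=F
uncovered (1 of 10): B4=T

Answer: 1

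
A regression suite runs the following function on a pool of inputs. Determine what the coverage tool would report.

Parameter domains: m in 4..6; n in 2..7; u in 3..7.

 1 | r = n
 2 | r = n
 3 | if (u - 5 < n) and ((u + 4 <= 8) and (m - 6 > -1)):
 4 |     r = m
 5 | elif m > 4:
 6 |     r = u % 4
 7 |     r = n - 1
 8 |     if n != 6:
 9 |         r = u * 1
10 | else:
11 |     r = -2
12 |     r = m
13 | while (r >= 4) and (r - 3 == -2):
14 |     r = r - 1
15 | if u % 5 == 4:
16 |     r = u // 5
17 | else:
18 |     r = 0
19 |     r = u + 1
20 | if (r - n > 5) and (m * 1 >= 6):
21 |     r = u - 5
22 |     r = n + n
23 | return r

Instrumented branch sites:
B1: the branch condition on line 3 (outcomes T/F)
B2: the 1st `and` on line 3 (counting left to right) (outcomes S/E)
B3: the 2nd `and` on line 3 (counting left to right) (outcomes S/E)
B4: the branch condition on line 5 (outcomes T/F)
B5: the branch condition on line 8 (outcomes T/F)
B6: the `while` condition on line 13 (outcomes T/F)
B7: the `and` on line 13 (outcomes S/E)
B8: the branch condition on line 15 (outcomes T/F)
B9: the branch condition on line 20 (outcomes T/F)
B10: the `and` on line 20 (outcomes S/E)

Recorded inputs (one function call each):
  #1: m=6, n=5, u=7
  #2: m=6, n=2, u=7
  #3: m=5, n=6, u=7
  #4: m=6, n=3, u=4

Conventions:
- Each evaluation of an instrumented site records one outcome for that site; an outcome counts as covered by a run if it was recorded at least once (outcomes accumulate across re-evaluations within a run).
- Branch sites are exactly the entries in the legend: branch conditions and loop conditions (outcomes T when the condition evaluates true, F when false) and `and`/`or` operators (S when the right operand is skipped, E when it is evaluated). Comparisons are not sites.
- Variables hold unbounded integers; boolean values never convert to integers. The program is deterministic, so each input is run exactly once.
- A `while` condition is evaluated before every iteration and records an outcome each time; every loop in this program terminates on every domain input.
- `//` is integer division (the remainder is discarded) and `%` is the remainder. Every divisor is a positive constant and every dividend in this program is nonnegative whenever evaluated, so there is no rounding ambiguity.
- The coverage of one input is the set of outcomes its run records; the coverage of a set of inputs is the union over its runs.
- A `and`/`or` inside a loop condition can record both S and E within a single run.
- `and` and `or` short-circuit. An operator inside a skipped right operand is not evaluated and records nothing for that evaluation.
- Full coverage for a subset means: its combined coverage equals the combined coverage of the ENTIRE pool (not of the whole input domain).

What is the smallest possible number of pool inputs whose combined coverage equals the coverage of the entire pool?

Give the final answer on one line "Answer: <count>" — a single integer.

test 1 (m=6, n=5, u=7) fires B2->E, B3->S, B1->F, B4->T, B5->T, B7->E, B6->F, B8->F, B10->S, B9->F; hits B1=F, B2=E, B3=S, B4=T, B5=T, B6=F, B7=E, B8=F, B9=F, B10=S
test 2 (m=6, n=2, u=7) fires B2->S, B1->F, B4->T, B5->T, B7->E, B6->F, B8->F, B10->E, B9->T; hits B1=F, B2=S, B4=T, B5=T, B6=F, B7=E, B8=F, B9=T, B10=E
test 3 (m=5, n=6, u=7) fires B2->E, B3->S, B1->F, B4->T, B5->F, B7->E, B6->F, B8->F, B10->S, B9->F; hits B1=F, B2=E, B3=S, B4=T, B5=F, B6=F, B7=E, B8=F, B9=F, B10=S
test 4 (m=6, n=3, u=4) fires B2->E, B3->E, B1->T, B7->E, B6->F, B8->T, B10->S, B9->F; hits B1=T, B2=E, B3=E, B6=F, B7=E, B8=T, B9=F, B10=S
pool-wide coverage (17 outcomes): B1=T, B1=F, B2=S, B2=E, B3=S, B3=E, B4=T, B5=T, B5=F, B6=F, B7=E, B8=T, B8=F, B9=T, B9=F, B10=S, B10=E
no size-1 subset reaches all 17 outcomes (best union: 10/17)
no size-2 subset reaches all 17 outcomes (best union: 15/17)
the canonical winner is {2, 3, 4}: size 3, full 17-outcome coverage, earliest index list among size-3 covers

Answer: 3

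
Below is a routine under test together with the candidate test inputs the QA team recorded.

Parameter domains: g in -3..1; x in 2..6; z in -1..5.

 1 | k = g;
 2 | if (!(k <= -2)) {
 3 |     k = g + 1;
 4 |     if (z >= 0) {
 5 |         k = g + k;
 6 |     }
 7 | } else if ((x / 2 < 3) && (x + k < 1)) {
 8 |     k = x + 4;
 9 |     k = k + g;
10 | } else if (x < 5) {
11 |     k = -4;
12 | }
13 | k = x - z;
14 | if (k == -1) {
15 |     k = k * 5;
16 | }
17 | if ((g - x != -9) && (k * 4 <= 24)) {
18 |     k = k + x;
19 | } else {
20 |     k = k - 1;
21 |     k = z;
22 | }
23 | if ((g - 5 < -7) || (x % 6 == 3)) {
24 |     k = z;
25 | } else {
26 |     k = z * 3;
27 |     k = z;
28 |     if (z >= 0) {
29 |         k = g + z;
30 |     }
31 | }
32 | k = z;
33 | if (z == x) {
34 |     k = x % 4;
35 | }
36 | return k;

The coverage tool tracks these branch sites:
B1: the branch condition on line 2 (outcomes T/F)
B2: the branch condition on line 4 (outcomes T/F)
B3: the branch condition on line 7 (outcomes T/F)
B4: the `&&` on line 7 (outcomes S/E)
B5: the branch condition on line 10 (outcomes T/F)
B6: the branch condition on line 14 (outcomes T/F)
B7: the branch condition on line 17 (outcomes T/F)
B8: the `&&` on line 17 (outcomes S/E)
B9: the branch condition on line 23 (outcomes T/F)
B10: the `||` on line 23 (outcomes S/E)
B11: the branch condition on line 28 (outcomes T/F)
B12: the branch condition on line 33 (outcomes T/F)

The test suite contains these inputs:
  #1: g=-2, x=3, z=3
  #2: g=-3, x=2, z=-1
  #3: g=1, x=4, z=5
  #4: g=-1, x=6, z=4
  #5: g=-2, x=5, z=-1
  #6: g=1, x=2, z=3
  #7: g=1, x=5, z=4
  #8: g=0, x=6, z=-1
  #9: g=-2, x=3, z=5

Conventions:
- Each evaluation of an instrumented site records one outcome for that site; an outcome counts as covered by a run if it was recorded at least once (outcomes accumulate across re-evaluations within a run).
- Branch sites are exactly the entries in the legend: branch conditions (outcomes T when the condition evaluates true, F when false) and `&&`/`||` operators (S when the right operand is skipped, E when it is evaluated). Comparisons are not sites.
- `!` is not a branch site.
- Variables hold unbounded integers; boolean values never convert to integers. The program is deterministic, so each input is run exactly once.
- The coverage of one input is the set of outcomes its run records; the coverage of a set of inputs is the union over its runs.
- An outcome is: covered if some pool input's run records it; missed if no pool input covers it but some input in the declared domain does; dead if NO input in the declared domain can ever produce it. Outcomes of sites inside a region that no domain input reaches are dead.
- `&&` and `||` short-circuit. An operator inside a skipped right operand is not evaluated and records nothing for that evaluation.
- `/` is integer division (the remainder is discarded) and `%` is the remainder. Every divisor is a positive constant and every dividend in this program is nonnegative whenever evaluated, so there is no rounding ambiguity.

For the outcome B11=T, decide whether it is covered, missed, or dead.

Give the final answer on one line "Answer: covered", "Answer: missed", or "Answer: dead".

B11=T is recorded by pool input(s) 3, 4, 6, 7 -> covered

Answer: covered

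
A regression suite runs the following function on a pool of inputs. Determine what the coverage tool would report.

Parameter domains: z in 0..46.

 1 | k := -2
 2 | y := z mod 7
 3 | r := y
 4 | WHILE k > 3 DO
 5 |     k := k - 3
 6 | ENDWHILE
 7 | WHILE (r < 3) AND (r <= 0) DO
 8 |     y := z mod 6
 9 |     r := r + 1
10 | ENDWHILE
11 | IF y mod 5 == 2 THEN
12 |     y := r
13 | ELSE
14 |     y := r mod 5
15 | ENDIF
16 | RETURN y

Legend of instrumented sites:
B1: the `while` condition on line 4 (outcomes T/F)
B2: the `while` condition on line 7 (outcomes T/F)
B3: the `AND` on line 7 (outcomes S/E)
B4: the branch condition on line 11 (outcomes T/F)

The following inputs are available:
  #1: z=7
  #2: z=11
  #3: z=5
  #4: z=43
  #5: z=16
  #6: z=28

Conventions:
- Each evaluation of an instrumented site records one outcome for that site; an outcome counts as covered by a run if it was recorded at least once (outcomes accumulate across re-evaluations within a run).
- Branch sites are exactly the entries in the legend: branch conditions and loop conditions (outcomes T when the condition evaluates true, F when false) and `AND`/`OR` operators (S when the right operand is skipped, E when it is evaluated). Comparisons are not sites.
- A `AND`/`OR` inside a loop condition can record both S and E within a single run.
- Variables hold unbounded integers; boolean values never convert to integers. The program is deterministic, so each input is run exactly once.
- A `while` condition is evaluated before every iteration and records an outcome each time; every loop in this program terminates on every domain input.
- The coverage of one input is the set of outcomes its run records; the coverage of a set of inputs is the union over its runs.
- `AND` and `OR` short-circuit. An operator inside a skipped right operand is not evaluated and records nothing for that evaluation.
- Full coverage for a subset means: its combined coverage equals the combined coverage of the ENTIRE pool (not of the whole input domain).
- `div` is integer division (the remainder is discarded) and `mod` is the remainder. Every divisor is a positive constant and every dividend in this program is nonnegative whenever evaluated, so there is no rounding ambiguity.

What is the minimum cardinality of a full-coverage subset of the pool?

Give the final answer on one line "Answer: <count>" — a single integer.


input #1 (z=7): events B1->F, B3->E, B2->T, B3->E, B2->F, B4->F; covers B1=F, B2=T, B2=F, B3=E, B4=F
input #2 (z=11): events B1->F, B3->S, B2->F, B4->F; covers B1=F, B2=F, B3=S, B4=F
input #3 (z=5): events B1->F, B3->S, B2->F, B4->F; covers B1=F, B2=F, B3=S, B4=F
input #4 (z=43): events B1->F, B3->E, B2->F, B4->F; covers B1=F, B2=F, B3=E, B4=F
input #5 (z=16): events B1->F, B3->E, B2->F, B4->T; covers B1=F, B2=F, B3=E, B4=T
input #6 (z=28): events B1->F, B3->E, B2->T, B3->E, B2->F, B4->F; covers B1=F, B2=T, B2=F, B3=E, B4=F
union over all inputs: B1=F, B2=T, B2=F, B3=S, B3=E, B4=T, B4=F (7 outcomes)
size 1 is not enough: best union over all size-1 subsets is 5/7
size 2 is not enough: best union over all size-2 subsets is 6/7
size 3: inputs {1, 2, 5} cover all 7 outcomes, and no lexicographically smaller subset of this size does
Answer: 3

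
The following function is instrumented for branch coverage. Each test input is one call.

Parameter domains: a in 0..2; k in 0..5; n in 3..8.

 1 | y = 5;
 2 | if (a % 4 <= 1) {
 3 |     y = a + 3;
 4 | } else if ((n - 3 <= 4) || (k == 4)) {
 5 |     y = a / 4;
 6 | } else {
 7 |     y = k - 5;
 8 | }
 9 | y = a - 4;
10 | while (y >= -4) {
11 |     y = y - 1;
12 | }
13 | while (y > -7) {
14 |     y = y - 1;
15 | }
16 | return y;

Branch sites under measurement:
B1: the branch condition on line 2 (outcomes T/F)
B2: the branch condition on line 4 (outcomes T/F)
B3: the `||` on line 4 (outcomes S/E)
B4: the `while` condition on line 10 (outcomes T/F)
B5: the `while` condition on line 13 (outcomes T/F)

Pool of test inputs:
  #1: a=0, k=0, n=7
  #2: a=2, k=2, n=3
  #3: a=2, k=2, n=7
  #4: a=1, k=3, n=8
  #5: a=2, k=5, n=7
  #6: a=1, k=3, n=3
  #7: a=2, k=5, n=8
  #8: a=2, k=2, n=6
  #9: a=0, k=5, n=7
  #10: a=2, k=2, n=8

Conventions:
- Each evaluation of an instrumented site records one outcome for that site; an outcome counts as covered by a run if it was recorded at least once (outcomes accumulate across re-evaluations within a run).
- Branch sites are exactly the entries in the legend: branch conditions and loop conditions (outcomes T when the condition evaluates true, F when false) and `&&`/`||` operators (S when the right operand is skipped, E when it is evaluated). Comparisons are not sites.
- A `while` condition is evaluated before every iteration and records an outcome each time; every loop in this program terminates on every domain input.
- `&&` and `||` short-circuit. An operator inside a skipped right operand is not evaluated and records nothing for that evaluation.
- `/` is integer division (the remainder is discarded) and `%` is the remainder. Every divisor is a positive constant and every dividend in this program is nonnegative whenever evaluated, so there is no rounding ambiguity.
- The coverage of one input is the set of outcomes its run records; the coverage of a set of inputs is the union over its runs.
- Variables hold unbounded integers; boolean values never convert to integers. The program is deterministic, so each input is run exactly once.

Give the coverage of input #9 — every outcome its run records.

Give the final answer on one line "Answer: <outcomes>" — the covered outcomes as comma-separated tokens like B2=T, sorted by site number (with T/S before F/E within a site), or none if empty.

Tracing the run of input #9 (a=0, k=5, n=7):
  B1->T, B4->T, B4->F, B5->T, B5->T, B5->F
distinct outcomes covered: B1=T, B4=T, B4=F, B5=T, B5=F

Answer: B1=T, B4=T, B4=F, B5=T, B5=F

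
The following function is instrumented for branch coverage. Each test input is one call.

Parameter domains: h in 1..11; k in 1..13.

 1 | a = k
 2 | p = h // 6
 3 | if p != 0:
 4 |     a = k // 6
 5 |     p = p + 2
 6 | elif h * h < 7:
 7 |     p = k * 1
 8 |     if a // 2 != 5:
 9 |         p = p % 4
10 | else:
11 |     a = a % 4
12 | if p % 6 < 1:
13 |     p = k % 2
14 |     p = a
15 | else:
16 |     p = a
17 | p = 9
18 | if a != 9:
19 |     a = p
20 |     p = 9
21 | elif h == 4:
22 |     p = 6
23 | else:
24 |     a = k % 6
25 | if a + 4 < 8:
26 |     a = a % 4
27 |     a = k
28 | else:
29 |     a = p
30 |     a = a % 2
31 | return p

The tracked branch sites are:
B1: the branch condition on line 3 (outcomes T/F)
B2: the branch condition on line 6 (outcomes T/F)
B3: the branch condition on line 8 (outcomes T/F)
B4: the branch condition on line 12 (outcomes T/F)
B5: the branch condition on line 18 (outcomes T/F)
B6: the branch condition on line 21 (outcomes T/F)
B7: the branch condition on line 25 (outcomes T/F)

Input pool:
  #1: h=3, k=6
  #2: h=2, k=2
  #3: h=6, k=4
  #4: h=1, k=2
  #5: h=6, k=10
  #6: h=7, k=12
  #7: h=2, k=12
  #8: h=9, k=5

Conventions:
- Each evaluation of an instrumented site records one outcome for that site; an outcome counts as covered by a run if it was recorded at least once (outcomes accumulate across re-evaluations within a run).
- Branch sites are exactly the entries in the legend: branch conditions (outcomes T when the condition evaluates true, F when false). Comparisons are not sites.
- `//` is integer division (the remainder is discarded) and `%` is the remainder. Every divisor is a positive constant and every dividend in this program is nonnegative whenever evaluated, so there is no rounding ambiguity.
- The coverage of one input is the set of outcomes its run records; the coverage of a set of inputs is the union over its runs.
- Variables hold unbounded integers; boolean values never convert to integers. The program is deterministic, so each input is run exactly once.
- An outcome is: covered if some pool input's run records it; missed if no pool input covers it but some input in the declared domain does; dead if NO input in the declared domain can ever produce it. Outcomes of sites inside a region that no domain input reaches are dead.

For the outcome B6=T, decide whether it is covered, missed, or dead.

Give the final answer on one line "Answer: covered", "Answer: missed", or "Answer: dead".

no pool input records B6=T
checking all 143 inputs in the declared domain: B6=T is never recorded -> dead

Answer: dead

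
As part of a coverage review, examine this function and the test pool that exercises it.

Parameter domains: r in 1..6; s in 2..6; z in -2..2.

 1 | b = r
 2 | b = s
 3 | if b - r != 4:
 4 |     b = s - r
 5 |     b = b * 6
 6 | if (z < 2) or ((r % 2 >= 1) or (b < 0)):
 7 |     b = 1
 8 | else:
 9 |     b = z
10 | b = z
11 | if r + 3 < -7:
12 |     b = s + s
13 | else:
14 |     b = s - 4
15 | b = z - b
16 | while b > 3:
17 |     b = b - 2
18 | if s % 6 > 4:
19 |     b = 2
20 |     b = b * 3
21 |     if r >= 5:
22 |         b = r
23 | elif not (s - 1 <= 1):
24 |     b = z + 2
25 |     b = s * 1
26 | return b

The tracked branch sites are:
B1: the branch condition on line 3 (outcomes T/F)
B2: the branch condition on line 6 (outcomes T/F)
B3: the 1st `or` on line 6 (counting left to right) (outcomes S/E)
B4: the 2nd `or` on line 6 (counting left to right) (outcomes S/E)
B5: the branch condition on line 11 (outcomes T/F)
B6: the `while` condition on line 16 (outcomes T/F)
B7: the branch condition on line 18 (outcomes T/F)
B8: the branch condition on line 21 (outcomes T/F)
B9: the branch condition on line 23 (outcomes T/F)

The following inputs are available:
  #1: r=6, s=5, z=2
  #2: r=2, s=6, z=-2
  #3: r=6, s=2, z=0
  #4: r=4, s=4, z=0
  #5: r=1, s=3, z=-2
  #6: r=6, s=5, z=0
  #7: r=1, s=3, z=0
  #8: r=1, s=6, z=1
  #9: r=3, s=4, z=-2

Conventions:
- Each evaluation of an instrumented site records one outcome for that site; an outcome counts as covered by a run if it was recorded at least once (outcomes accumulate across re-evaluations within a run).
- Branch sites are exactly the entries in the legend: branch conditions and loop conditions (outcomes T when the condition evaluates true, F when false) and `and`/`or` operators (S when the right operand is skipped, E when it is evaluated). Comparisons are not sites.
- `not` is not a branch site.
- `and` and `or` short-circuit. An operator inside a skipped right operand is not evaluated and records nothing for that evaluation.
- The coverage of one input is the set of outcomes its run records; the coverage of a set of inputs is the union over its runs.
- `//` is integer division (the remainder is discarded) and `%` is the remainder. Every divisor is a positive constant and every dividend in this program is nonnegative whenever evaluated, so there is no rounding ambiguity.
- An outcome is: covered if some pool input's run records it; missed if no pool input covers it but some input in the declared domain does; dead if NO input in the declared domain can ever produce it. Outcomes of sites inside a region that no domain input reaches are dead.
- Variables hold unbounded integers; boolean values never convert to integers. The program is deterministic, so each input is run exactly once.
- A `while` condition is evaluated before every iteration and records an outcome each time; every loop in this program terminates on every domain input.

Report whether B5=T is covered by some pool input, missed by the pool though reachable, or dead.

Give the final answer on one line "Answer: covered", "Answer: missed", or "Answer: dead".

no pool input records B5=T
checking all 150 inputs in the declared domain: B5=T is never recorded -> dead

Answer: dead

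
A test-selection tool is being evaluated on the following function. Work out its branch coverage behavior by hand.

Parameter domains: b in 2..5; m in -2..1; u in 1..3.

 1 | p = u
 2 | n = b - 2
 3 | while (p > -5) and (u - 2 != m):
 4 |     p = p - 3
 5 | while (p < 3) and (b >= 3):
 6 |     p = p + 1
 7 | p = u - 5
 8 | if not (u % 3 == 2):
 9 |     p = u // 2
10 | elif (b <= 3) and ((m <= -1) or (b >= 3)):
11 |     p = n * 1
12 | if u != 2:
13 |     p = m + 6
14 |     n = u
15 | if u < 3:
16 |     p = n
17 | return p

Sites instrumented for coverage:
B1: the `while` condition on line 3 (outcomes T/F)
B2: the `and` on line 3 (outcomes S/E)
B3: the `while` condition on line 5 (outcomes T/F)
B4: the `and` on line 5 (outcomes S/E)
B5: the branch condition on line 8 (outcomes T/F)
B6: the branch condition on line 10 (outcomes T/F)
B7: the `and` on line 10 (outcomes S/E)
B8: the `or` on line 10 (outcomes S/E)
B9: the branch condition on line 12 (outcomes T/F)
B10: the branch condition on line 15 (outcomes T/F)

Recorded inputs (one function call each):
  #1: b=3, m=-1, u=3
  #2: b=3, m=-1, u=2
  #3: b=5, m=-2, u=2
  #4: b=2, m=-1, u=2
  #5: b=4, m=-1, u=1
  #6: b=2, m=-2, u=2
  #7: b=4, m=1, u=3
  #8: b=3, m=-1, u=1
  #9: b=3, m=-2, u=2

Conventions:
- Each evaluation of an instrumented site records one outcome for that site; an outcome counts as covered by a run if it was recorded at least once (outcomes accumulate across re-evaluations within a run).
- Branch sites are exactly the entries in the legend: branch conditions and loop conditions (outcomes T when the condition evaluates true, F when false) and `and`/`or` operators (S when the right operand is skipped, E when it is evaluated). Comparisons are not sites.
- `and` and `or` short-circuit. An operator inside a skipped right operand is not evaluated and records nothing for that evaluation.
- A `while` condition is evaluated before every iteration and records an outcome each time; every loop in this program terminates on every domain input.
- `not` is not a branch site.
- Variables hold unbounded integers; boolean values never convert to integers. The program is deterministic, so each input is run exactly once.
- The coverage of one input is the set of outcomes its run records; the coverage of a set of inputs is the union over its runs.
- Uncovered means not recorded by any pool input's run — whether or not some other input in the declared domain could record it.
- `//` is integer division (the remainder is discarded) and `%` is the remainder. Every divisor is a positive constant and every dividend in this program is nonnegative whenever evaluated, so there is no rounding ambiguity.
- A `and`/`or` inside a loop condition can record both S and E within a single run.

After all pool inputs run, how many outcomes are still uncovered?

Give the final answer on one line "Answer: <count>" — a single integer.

#1 (b=3, m=-1, u=3) -> B2->E, B1->T, B2->E, B1->T, B2->E, B1->T, B2->S, B1->F, B4->E, B3->T, B4->E, B3->T, B4->E, B3->T, ...; covered: B1=T, B1=F, B2=S, B2=E, B3=T, B3=F, B4=S, B4=E, B5=T, B9=T, B10=F
#2 (b=3, m=-1, u=2) -> B2->E, B1->T, B2->E, B1->T, B2->E, B1->T, B2->S, B1->F, B4->E, B3->T, B4->E, B3->T, B4->E, B3->T, ...; covered: B1=T, B1=F, B2=S, B2=E, B3=T, B3=F, B4=S, B4=E, B5=F, B6=T, B7=E, B8=S, B9=F, B10=T
#3 (b=5, m=-2, u=2) -> B2->E, B1->T, B2->E, B1->T, B2->E, B1->T, B2->S, B1->F, B4->E, B3->T, B4->E, B3->T, B4->E, B3->T, ...; covered: B1=T, B1=F, B2=S, B2=E, B3=T, B3=F, B4=S, B4=E, B5=F, B6=F, B7=S, B9=F, B10=T
#4 (b=2, m=-1, u=2) -> B2->E, B1->T, B2->E, B1->T, B2->E, B1->T, B2->S, B1->F, B4->E, B3->F, B5->F, B7->E, B8->S, B6->T, ...; covered: B1=T, B1=F, B2=S, B2=E, B3=F, B4=E, B5=F, B6=T, B7=E, B8=S, B9=F, B10=T
#5 (b=4, m=-1, u=1) -> B2->E, B1->F, B4->E, B3->T, B4->E, B3->T, B4->S, B3->F, B5->T, B9->T, B10->T; covered: B1=F, B2=E, B3=T, B3=F, B4=S, B4=E, B5=T, B9=T, B10=T
#6 (b=2, m=-2, u=2) -> B2->E, B1->T, B2->E, B1->T, B2->E, B1->T, B2->S, B1->F, B4->E, B3->F, B5->F, B7->E, B8->S, B6->T, ...; covered: B1=T, B1=F, B2=S, B2=E, B3=F, B4=E, B5=F, B6=T, B7=E, B8=S, B9=F, B10=T
#7 (b=4, m=1, u=3) -> B2->E, B1->F, B4->S, B3->F, B5->T, B9->T, B10->F; covered: B1=F, B2=E, B3=F, B4=S, B5=T, B9=T, B10=F
#8 (b=3, m=-1, u=1) -> B2->E, B1->F, B4->E, B3->T, B4->E, B3->T, B4->S, B3->F, B5->T, B9->T, B10->T; covered: B1=F, B2=E, B3=T, B3=F, B4=S, B4=E, B5=T, B9=T, B10=T
#9 (b=3, m=-2, u=2) -> B2->E, B1->T, B2->E, B1->T, B2->E, B1->T, B2->S, B1->F, B4->E, B3->T, B4->E, B3->T, B4->E, B3->T, ...; covered: B1=T, B1=F, B2=S, B2=E, B3=T, B3=F, B4=S, B4=E, B5=F, B6=T, B7=E, B8=S, B9=F, B10=T
union over the pool: B1=T, B1=F, B2=S, B2=E, B3=T, B3=F, B4=S, B4=E, B5=T, B5=F, B6=T, B6=F, B7=S, B7=E, B8=S, B9=T, B9=F, B10=T, B10=F
uncovered (1 of 20): B8=E

Answer: 1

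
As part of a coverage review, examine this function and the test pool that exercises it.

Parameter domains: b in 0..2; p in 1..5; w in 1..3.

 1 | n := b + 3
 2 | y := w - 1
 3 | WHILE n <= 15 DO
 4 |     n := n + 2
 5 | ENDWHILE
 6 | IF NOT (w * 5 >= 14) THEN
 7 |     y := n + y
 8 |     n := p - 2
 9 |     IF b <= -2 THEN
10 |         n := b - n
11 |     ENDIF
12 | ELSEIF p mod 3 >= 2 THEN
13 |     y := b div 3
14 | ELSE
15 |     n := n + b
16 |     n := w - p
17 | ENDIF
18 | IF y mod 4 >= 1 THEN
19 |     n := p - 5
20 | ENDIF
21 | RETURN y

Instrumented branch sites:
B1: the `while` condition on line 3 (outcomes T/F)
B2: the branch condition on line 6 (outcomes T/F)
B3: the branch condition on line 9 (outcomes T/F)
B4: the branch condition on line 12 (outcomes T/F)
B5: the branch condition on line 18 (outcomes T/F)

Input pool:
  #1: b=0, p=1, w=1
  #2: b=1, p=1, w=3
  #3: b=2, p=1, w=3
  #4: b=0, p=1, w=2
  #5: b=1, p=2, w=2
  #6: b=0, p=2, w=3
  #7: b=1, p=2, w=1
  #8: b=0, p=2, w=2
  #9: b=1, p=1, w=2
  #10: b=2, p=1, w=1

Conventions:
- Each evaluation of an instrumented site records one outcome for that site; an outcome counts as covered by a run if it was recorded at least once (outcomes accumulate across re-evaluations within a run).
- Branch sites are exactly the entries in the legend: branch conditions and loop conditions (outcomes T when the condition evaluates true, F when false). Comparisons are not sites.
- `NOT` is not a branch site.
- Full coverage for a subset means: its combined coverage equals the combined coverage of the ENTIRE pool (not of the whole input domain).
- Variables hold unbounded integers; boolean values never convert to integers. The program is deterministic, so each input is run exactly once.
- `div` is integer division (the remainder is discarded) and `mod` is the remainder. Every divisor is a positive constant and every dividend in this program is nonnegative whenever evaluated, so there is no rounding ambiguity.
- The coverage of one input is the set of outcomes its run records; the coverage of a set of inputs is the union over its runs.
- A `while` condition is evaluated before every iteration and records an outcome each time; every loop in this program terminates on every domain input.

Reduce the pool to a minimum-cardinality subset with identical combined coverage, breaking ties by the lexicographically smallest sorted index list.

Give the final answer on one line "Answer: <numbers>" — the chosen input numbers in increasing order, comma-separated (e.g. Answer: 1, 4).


test 1 (b=0, p=1, w=1) fires B1->T, B1->T, B1->T, B1->T, B1->T, B1->T, B1->T, B1->F, B2->T, B3->F, B5->T; hits B1=T, B1=F, B2=T, B3=F, B5=T
test 2 (b=1, p=1, w=3) fires B1->T, B1->T, B1->T, B1->T, B1->T, B1->T, B1->F, B2->F, B4->F, B5->T; hits B1=T, B1=F, B2=F, B4=F, B5=T
test 3 (b=2, p=1, w=3) fires B1->T, B1->T, B1->T, B1->T, B1->T, B1->T, B1->F, B2->F, B4->F, B5->T; hits B1=T, B1=F, B2=F, B4=F, B5=T
test 4 (b=0, p=1, w=2) fires B1->T, B1->T, B1->T, B1->T, B1->T, B1->T, B1->T, B1->F, B2->T, B3->F, B5->T; hits B1=T, B1=F, B2=T, B3=F, B5=T
test 5 (b=1, p=2, w=2) fires B1->T, B1->T, B1->T, B1->T, B1->T, B1->T, B1->F, B2->T, B3->F, B5->T; hits B1=T, B1=F, B2=T, B3=F, B5=T
test 6 (b=0, p=2, w=3) fires B1->T, B1->T, B1->T, B1->T, B1->T, B1->T, B1->T, B1->F, B2->F, B4->T, B5->F; hits B1=T, B1=F, B2=F, B4=T, B5=F
test 7 (b=1, p=2, w=1) fires B1->T, B1->T, B1->T, B1->T, B1->T, B1->T, B1->F, B2->T, B3->F, B5->F; hits B1=T, B1=F, B2=T, B3=F, B5=F
test 8 (b=0, p=2, w=2) fires B1->T, B1->T, B1->T, B1->T, B1->T, B1->T, B1->T, B1->F, B2->T, B3->F, B5->T; hits B1=T, B1=F, B2=T, B3=F, B5=T
test 9 (b=1, p=1, w=2) fires B1->T, B1->T, B1->T, B1->T, B1->T, B1->T, B1->F, B2->T, B3->F, B5->T; hits B1=T, B1=F, B2=T, B3=F, B5=T
test 10 (b=2, p=1, w=1) fires B1->T, B1->T, B1->T, B1->T, B1->T, B1->T, B1->F, B2->T, B3->F, B5->T; hits B1=T, B1=F, B2=T, B3=F, B5=T
union over all inputs: B1=T, B1=F, B2=T, B2=F, B3=F, B4=T, B4=F, B5=T, B5=F (9 outcomes)
every size-1 subset falls short of the 9 outcomes (best: 5/9)
every size-2 subset falls short of the 9 outcomes (best: 8/9)
at size 3, {1, 2, 6} reaches all 9 outcomes; every lexicographically earlier size-3 subset fails
Answer: 1, 2, 6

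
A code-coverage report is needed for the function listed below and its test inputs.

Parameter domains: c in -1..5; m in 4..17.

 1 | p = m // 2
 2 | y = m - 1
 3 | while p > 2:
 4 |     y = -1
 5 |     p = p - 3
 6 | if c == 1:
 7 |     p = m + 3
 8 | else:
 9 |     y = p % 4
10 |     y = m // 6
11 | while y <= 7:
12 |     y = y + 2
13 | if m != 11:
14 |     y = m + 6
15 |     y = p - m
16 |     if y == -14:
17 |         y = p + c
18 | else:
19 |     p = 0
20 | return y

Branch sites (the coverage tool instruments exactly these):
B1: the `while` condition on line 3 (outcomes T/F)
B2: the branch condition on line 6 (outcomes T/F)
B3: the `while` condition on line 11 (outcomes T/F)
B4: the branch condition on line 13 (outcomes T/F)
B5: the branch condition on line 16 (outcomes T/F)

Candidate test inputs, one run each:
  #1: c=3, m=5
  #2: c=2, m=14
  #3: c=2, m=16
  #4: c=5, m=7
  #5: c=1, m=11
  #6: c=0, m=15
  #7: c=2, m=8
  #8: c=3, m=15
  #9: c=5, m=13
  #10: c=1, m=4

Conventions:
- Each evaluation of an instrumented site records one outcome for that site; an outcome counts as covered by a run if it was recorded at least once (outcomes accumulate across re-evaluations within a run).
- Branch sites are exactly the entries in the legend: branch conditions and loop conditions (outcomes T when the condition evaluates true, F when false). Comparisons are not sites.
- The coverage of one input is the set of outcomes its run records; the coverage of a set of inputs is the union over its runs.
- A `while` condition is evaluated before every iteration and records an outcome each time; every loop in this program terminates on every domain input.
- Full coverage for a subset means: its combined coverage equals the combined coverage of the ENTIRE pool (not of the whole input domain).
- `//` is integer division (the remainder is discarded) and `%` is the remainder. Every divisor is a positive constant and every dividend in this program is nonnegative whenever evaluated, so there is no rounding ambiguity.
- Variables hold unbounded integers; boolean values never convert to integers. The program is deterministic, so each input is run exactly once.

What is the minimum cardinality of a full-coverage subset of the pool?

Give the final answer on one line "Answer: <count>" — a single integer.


input #1 (c=3, m=5): events B1->F, B2->F, B3->T, B3->T, B3->T, B3->T, B3->F, B4->T, B5->F; covers B1=F, B2=F, B3=T, B3=F, B4=T, B5=F
input #2 (c=2, m=14): events B1->T, B1->T, B1->F, B2->F, B3->T, B3->T, B3->T, B3->F, B4->T, B5->F; covers B1=T, B1=F, B2=F, B3=T, B3=F, B4=T, B5=F
input #3 (c=2, m=16): events B1->T, B1->T, B1->F, B2->F, B3->T, B3->T, B3->T, B3->F, B4->T, B5->T; covers B1=T, B1=F, B2=F, B3=T, B3=F, B4=T, B5=T
input #4 (c=5, m=7): events B1->T, B1->F, B2->F, B3->T, B3->T, B3->T, B3->T, B3->F, B4->T, B5->F; covers B1=T, B1=F, B2=F, B3=T, B3=F, B4=T, B5=F
input #5 (c=1, m=11): events B1->T, B1->F, B2->T, B3->T, B3->T, B3->T, B3->T, B3->T, B3->F, B4->F; covers B1=T, B1=F, B2=T, B3=T, B3=F, B4=F
input #6 (c=0, m=15): events B1->T, B1->T, B1->F, B2->F, B3->T, B3->T, B3->T, B3->F, B4->T, B5->T; covers B1=T, B1=F, B2=F, B3=T, B3=F, B4=T, B5=T
input #7 (c=2, m=8): events B1->T, B1->F, B2->F, B3->T, B3->T, B3->T, B3->T, B3->F, B4->T, B5->F; covers B1=T, B1=F, B2=F, B3=T, B3=F, B4=T, B5=F
input #8 (c=3, m=15): events B1->T, B1->T, B1->F, B2->F, B3->T, B3->T, B3->T, B3->F, B4->T, B5->T; covers B1=T, B1=F, B2=F, B3=T, B3=F, B4=T, B5=T
input #9 (c=5, m=13): events B1->T, B1->T, B1->F, B2->F, B3->T, B3->T, B3->T, B3->F, B4->T, B5->F; covers B1=T, B1=F, B2=F, B3=T, B3=F, B4=T, B5=F
input #10 (c=1, m=4): events B1->F, B2->T, B3->T, B3->T, B3->T, B3->F, B4->T, B5->F; covers B1=F, B2=T, B3=T, B3=F, B4=T, B5=F
the full pool covers 10 outcomes: B1=T, B1=F, B2=T, B2=F, B3=T, B3=F, B4=T, B4=F, B5=T, B5=F
checked all size-1 subsets: none covers 10 outcomes (max 7/10)
checked all size-2 subsets: none covers 10 outcomes (max 9/10)
at size 3, {1, 3, 5} reaches all 10 outcomes; every lexicographically earlier size-3 subset fails
Answer: 3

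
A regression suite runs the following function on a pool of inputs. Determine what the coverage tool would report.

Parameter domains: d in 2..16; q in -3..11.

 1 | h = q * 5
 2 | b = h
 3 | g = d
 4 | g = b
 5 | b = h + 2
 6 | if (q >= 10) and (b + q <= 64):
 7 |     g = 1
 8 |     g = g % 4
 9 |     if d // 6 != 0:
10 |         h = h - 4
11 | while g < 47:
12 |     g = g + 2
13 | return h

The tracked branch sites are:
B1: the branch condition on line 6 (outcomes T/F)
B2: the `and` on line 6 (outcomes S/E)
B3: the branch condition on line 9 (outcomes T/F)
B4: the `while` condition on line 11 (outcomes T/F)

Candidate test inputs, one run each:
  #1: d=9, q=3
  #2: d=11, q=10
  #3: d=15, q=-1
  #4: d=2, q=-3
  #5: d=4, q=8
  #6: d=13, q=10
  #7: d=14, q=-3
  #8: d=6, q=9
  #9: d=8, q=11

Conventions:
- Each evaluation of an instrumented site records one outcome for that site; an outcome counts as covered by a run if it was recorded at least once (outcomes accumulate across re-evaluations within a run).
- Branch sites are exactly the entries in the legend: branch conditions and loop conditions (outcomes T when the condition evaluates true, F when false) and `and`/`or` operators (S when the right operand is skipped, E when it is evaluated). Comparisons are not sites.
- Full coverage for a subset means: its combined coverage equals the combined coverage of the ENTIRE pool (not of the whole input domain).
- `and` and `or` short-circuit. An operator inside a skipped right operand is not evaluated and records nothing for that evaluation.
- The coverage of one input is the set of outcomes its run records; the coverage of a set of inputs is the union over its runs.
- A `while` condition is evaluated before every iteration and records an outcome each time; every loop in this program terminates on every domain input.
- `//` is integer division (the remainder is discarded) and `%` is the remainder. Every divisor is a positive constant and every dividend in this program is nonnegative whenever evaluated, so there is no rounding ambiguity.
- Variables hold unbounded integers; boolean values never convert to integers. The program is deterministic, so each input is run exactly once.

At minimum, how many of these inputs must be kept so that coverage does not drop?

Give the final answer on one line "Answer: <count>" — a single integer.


test 1 (d=9, q=3) fires B2->S, B1->F, B4->T, B4->T, B4->T, B4->T, B4->T, B4->T, B4->T, B4->T, B4->T, B4->T, B4->T, B4->T, ...; hits B1=F, B2=S, B4=T, B4=F
test 2 (d=11, q=10) fires B2->E, B1->T, B3->T, B4->T, B4->T, B4->T, B4->T, B4->T, B4->T, B4->T, B4->T, B4->T, B4->T, B4->T, ...; hits B1=T, B2=E, B3=T, B4=T, B4=F
test 3 (d=15, q=-1) fires B2->S, B1->F, B4->T, B4->T, B4->T, B4->T, B4->T, B4->T, B4->T, B4->T, B4->T, B4->T, B4->T, B4->T, ...; hits B1=F, B2=S, B4=T, B4=F
test 4 (d=2, q=-3) fires B2->S, B1->F, B4->T, B4->T, B4->T, B4->T, B4->T, B4->T, B4->T, B4->T, B4->T, B4->T, B4->T, B4->T, ...; hits B1=F, B2=S, B4=T, B4=F
test 5 (d=4, q=8) fires B2->S, B1->F, B4->T, B4->T, B4->T, B4->T, B4->F; hits B1=F, B2=S, B4=T, B4=F
test 6 (d=13, q=10) fires B2->E, B1->T, B3->T, B4->T, B4->T, B4->T, B4->T, B4->T, B4->T, B4->T, B4->T, B4->T, B4->T, B4->T, ...; hits B1=T, B2=E, B3=T, B4=T, B4=F
test 7 (d=14, q=-3) fires B2->S, B1->F, B4->T, B4->T, B4->T, B4->T, B4->T, B4->T, B4->T, B4->T, B4->T, B4->T, B4->T, B4->T, ...; hits B1=F, B2=S, B4=T, B4=F
test 8 (d=6, q=9) fires B2->S, B1->F, B4->T, B4->F; hits B1=F, B2=S, B4=T, B4=F
test 9 (d=8, q=11) fires B2->E, B1->F, B4->F; hits B1=F, B2=E, B4=F
together the pool reaches 7 outcomes: B1=T, B1=F, B2=S, B2=E, B3=T, B4=T, B4=F
no size-1 subset reaches all 7 outcomes (best union: 5/7)
inputs {1, 2} (size 2) cover everything; no size-2 subset with a lexicographically smaller index list covers all 7
Answer: 2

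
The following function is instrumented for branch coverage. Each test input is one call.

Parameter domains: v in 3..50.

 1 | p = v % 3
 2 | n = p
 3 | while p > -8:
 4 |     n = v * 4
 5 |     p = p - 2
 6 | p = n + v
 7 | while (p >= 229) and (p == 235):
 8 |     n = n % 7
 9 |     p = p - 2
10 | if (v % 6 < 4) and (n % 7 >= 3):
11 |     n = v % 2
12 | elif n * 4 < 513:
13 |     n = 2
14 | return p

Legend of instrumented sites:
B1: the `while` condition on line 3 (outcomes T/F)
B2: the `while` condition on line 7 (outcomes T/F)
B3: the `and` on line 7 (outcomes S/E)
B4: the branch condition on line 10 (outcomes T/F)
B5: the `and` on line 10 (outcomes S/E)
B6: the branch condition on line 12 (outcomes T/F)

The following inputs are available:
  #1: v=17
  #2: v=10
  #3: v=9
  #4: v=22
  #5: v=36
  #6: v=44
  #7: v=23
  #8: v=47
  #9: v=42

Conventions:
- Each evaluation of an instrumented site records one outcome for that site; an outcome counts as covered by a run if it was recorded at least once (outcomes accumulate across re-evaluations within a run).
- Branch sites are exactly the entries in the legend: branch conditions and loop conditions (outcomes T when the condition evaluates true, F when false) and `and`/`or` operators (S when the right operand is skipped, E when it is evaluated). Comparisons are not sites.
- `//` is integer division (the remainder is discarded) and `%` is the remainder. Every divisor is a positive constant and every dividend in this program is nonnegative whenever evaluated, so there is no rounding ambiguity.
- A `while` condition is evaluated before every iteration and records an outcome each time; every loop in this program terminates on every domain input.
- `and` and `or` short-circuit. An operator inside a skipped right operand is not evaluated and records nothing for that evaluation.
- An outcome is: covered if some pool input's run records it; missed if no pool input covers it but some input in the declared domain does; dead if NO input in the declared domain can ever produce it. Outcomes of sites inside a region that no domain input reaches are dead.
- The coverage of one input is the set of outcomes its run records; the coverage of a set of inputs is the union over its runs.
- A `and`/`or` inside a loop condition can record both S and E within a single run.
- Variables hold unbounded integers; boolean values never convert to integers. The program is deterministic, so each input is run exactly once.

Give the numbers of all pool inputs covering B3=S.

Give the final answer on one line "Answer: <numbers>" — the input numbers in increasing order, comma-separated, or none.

input #1 (v=17): hits B3=S
input #2 (v=10): hits B3=S
input #3 (v=9): hits B3=S
input #4 (v=22): hits B3=S
input #5 (v=36): hits B3=S
input #6 (v=44): hits B3=S
input #7 (v=23): hits B3=S
input #8 (v=47): never hits B3=S
input #9 (v=42): hits B3=S

Answer: 1, 2, 3, 4, 5, 6, 7, 9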